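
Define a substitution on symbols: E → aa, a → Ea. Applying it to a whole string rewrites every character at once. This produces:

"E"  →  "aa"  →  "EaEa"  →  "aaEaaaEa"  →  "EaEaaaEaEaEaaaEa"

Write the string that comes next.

Replace each of the 16 characters of EaEaaaEaEaEaaaEa in place — aa Ea aa Ea Ea Ea aa Ea aa Ea aa Ea Ea Ea aa Ea — and concatenate.

aaEaaaEaEaEaaaEaaaEaaaEaEaEaaaEa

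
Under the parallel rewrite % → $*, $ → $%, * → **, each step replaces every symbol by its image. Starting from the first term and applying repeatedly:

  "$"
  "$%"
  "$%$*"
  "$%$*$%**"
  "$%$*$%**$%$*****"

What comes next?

Applying the rule to each of the 16 symbols of $%$*$%**$%$***** gives the pieces $% $* $% ** $% $* ** ** $% $* $% ** ** ** ** **, which concatenate to the answer.

$%$*$%**$%$*****$%$*$%**********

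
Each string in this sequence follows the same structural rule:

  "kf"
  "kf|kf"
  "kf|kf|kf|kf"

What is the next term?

Each string is two copies of the previous one joined by '|'.
Doubling kf|kf|kf|kf with '|' between the halves:

kf|kf|kf|kf|kf|kf|kf|kf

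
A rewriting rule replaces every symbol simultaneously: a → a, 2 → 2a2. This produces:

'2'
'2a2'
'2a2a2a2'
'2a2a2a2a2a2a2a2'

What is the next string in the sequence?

2a2a2a2a2a2a2a2a2a2a2a2a2a2a2a2

Applying the rule to each of the 15 symbols of 2a2a2a2a2a2a2a2 gives the pieces 2a2 a 2a2 a 2a2 a 2a2 a 2a2 a 2a2 a 2a2 a 2a2, which concatenate to the answer.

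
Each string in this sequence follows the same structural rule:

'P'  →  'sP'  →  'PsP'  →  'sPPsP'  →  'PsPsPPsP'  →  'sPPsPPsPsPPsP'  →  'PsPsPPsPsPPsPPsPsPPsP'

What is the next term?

sPPsPPsPsPPsPPsPsPPsPsPPsPPsPsPPsP

This is a Fibonacci-style word recurrence s(k) = s(k−2)·s(k−1): e.g. P·sP = PsP.
The next term joins sPPsPPsPsPPsP and PsPsPPsPsPPsPPsPsPPsP.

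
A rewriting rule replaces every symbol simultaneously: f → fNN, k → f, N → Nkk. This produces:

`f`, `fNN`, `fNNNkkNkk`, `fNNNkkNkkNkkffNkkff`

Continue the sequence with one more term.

fNNNkkNkkNkkffNkkffNkkfffNNfNNNkkfffNNfNN

φ(fNNNkkNkkNkkffNkkff) expands symbol-by-symbol to fNN Nkk Nkk Nkk f f Nkk f f Nkk f f fNN fNN Nkk f f fNN fNN; joining the 19 pieces gives the next term.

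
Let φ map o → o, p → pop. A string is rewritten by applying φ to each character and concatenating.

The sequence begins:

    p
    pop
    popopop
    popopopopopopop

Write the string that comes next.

φ(popopopopopopop) expands symbol-by-symbol to pop o pop o pop o pop o pop o pop o pop o pop; joining the 15 pieces gives the next term.

popopopopopopopopopopopopopopop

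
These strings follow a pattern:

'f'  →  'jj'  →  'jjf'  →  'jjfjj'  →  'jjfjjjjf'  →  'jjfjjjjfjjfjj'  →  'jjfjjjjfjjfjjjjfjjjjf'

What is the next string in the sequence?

jjfjjjjfjjfjjjjfjjjjfjjfjjjjfjjfjj

From term 3 onward, concatenate the last term with the second-to-last: jj·f = jjf, jjf·jj = jjfjj, …
So term 8 is jjfjjjjfjjfjjjjfjjjjf·jjfjjjjfjjfjj.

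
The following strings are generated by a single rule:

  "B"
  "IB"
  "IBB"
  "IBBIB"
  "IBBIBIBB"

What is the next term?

IBBIBIBBIBBIB

Each term (from the third on) is the previous term followed by the one before it: term 3 = IB·B = IBB.
The next term joins IBBIBIBB and IBBIB.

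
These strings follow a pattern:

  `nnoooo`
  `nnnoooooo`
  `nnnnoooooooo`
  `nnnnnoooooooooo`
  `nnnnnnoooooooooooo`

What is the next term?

nnnnnnnoooooooooooooo

The n-th term is n n's then 2n o's, where the shown terms are n = 2, 3, 4, 5, 6.
Setting n = 7 gives 7, 14 characters in each block.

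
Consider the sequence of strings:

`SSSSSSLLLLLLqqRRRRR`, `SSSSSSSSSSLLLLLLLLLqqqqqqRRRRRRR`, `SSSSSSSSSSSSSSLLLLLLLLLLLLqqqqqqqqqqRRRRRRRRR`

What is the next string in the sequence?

Reading off run lengths: S runs 6, 10, 14; L runs 6, 9, 12; q runs 2, 6, 10; R runs 5, 7, 9 — each is linear in n (n = 1, 2, …).
Setting n = 4 gives 18, 15, 14, 11 characters in each block.

SSSSSSSSSSSSSSSSSSLLLLLLLLLLLLLLLqqqqqqqqqqqqqqRRRRRRRRRRR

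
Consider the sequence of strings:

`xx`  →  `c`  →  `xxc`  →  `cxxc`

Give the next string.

xxccxxc

Each term (from the third on) is the two preceding terms concatenated in order: term 3 = xx·c = xxc.
So term 5 is xxc·cxxc.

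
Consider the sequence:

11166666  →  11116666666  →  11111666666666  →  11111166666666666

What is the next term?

Each string has the form 1^{n} 6^{2n-1}, where the shown terms are n = 3, 4, 5, 6.
At n = 7 the blocks have lengths 7, 13.

11111116666666666666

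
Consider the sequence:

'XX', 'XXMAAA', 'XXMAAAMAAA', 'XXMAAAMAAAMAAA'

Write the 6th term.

The strings grow by a fixed suffix MAAA each time.
From XXMAAAMAAAMAAA, 2 further steps: XXMAAAMAAAMAAA → XXMAAAMAAAMAAAMAAA → (answer).

XXMAAAMAAAMAAAMAAAMAAA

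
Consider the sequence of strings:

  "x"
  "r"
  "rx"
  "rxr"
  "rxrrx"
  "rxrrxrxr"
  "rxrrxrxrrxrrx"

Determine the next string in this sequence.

rxrrxrxrrxrrxrxrrxrxr

From term 3 onward, concatenate the last term with the second-to-last: r·x = rx, rx·r = rxr, …
So term 8 is rxrrxrxrrxrrx·rxrrxrxr.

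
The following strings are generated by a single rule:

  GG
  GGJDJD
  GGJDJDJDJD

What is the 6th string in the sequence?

Each term is the previous one with JDJD appended.
From GGJDJDJDJD, 3 further steps: GGJDJDJDJD → GGJDJDJDJDJDJD → GGJDJDJDJDJDJDJDJD → (answer).

GGJDJDJDJDJDJDJDJDJDJD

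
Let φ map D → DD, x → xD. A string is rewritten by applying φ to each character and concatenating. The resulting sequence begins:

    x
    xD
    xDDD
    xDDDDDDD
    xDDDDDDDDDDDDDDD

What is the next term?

Rewriting the 16 symbols of xDDDDDDDDDDDDDDD one by one yields xD DD DD DD DD DD DD DD DD DD DD DD DD DD DD DD; concatenated:

xDDDDDDDDDDDDDDDDDDDDDDDDDDDDDDD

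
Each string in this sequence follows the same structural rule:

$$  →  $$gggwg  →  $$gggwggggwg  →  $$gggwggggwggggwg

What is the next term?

The strings grow by a fixed suffix gggwg each time.
Applying this once more to $$gggwggggwggggwg:

$$gggwggggwggggwggggwg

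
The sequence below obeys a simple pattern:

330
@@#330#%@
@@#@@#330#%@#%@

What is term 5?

Each term wraps the previous one in @@# on the left and #%@ on the right.
From @@#@@#330#%@#%@, 2 further steps: @@#@@#330#%@#%@ → @@#@@#@@#330#%@#%@#%@ → (answer).

@@#@@#@@#@@#330#%@#%@#%@#%@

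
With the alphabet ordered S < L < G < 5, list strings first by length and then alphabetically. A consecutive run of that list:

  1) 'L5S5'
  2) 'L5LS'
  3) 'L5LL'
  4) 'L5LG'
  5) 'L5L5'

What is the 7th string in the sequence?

Advancing 2 positions from L5L5 through L5L5 → L5GS reaches term 7.

L5GL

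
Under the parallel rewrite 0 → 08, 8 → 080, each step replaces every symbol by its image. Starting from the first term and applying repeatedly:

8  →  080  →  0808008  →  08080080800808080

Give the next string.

08080080800808080080800808080080800808008

φ(08080080800808080) expands symbol-by-symbol to 08 080 08 080 08 08 080 08 080 08 08 080 08 080 08 080 08; joining the 17 pieces gives the next term.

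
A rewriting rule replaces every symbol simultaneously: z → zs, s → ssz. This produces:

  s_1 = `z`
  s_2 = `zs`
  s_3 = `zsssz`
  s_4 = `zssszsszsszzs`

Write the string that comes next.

Rewriting the 13 symbols of zssszsszsszzs one by one yields zs ssz ssz ssz zs ssz ssz zs ssz ssz zs zs ssz; concatenated:

zssszsszsszzssszsszzssszsszzszsssz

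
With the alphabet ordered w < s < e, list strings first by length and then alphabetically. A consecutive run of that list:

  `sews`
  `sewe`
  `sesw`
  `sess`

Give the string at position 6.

seew

Advancing 2 positions from sess through sess → sese reaches term 6.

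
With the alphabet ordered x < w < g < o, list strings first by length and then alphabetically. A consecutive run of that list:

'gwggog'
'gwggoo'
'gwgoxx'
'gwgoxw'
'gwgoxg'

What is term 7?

Stepping forward 2 times from gwgoxg: gwgoxg → gwgoxo, then the target.

gwgowx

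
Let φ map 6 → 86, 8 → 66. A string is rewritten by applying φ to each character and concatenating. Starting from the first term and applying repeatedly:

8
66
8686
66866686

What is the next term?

Rewriting each symbol of 66866686: 6→86, 6→86, 8→66, 6→86, 6→86, 6→86, 8→66, 6→86, which concatenates to 86 86 66 86 86 86 66 86.

8686668686866686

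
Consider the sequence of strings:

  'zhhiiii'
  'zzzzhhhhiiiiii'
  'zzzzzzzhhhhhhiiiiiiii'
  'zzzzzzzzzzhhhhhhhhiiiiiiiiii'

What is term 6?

The n-th term is 3n-2 z's then 2n h's then 2n+2 i's (n = 1, 2, …).
At n = 6 the blocks have lengths 16, 12, 14.

zzzzzzzzzzzzzzzzhhhhhhhhhhhhiiiiiiiiiiiiii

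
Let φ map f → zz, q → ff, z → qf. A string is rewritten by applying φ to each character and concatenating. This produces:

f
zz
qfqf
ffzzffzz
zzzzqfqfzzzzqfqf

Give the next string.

Replace each of the 16 characters of zzzzqfqfzzzzqfqf in place — qf qf qf qf ff zz ff zz qf qf qf qf ff zz ff zz — and concatenate.

qfqfqfqfffzzffzzqfqfqfqfffzzffzz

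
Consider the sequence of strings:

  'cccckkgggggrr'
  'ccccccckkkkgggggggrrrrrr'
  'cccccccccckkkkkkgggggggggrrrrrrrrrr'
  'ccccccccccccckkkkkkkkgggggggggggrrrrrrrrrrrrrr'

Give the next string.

cccccccccccccccckkkkkkkkkkgggggggggggggrrrrrrrrrrrrrrrrrr

The n-th term is 3n+1 c's then 2n k's then 2n+3 g's then 4n-2 r's (n = 1, 2, …).
For the next term, n = 5, so the run lengths are 16, 10, 13, 18.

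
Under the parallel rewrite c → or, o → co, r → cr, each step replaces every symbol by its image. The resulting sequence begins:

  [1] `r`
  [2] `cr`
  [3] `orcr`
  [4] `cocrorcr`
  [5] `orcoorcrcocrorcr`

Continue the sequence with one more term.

Rewriting the 16 symbols of orcoorcrcocrorcr one by one yields co cr or co co cr or cr or co or cr co cr or cr; concatenated:

cocrorcococrorcrorcoorcrcocrorcr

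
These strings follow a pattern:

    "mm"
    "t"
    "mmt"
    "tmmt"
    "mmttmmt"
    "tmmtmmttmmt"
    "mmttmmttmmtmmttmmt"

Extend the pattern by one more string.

Each term (from the third on) is the two preceding terms concatenated in order: term 3 = mm·t = mmt.
The next term joins tmmtmmttmmt and mmttmmttmmtmmttmmt.

tmmtmmttmmtmmttmmttmmtmmttmmt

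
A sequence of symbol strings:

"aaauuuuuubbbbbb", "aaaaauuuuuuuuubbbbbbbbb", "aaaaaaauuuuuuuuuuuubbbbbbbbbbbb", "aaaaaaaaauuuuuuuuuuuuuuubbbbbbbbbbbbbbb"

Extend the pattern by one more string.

The n-th term is 2n+1 a's then 3n+3 u's then 3n+3 b's (n = 1, 2, …).
At n = 5 the blocks have lengths 11, 18, 18.

aaaaaaaaaaauuuuuuuuuuuuuuuuuubbbbbbbbbbbbbbbbbb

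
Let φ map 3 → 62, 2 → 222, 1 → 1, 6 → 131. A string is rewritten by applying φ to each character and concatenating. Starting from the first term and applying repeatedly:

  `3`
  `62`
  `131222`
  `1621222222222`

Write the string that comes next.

Rewriting the 13 symbols of 1621222222222 one by one yields 1 131 222 1 222 222 222 222 222 222 222 222 222; concatenated:

11312221222222222222222222222222222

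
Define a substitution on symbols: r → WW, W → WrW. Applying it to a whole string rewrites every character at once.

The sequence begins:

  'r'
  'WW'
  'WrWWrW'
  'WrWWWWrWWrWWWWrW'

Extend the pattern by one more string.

Replace each of the 16 characters of WrWWWWrWWrWWWWrW in place — WrW WW WrW WrW WrW WrW WW WrW WrW WW WrW WrW WrW WrW WW WrW — and concatenate.

WrWWWWrWWrWWrWWrWWWWrWWrWWWWrWWrWWrWWrWWWWrW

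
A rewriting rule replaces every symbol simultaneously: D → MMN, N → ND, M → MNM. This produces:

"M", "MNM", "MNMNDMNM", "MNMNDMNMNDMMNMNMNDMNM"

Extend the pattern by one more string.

Replace each of the 21 characters of MNMNDMNMNDMMNMNMNDMNM in place — MNM ND MNM ND MMN MNM ND MNM ND MMN MNM MNM ND MNM ND MNM ND MMN MNM ND MNM — and concatenate.

MNMNDMNMNDMMNMNMNDMNMNDMMNMNMMNMNDMNMNDMNMNDMMNMNMNDMNM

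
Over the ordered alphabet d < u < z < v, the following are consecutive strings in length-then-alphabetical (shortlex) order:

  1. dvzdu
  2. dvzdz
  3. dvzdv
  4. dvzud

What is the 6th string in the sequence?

Stepping forward 2 times from dvzud: dvzud → dvzuu, then the target.

dvzuz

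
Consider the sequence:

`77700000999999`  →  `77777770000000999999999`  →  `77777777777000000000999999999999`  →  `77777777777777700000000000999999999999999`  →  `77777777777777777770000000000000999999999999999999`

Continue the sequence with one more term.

Term n consists of 4n-1 7's, followed by 2n+3 0's, followed by 3n+3 9's (n = 1, 2, …).
For the next term, n = 6, so the run lengths are 23, 15, 21.

77777777777777777777777000000000000000999999999999999999999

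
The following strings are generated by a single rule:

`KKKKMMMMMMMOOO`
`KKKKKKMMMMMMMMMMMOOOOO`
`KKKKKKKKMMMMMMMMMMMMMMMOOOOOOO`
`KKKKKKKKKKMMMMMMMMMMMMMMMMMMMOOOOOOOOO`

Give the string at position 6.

KKKKKKKKKKKKKKMMMMMMMMMMMMMMMMMMMMMMMMMMMOOOOOOOOOOOOO

Reading off run lengths: K runs 4, 6, 8, 10; M runs 7, 11, 15, 19; O runs 3, 5, 7, 9 — each is linear in n (n = 1, 2, …).
For term 6, n = 6, so the run lengths are 14, 27, 13.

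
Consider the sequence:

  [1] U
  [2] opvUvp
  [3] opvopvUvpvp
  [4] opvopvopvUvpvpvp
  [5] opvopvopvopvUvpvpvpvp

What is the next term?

Every step adds opv to the front and vp to the end of the previous string.
One more step from opvopvopvopvUvpvpvpvp gives the answer.

opvopvopvopvopvUvpvpvpvpvp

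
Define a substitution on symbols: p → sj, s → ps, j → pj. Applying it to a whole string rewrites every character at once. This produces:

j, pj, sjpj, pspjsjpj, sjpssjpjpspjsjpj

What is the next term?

Replace each of the 16 characters of sjpssjpjpspjsjpj in place — ps pj sj ps ps pj sj pj sj ps sj pj ps pj sj pj — and concatenate.

pspjsjpspspjsjpjsjpssjpjpspjsjpj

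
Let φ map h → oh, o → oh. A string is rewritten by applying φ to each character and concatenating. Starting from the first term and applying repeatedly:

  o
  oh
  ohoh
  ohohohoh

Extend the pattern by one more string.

ohohohohohohohoh

Apply φ to ohohohoh symbol by symbol: o→oh, h→oh, o→oh, h→oh, o→oh, h→oh, o→oh, h→oh; joined: oh oh oh oh oh oh oh oh.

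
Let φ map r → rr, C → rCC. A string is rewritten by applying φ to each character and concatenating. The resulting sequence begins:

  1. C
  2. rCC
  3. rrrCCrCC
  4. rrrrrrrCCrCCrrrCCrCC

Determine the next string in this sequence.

Rewriting the 20 symbols of rrrrrrrCCrCCrrrCCrCC one by one yields rr rr rr rr rr rr rr rCC rCC rr rCC rCC rr rr rr rCC rCC rr rCC rCC; concatenated:

rrrrrrrrrrrrrrrCCrCCrrrCCrCCrrrrrrrCCrCCrrrCCrCC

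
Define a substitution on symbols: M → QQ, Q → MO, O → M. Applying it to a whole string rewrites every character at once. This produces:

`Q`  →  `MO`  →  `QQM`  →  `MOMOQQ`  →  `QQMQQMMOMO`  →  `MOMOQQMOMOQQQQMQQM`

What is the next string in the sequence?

φ(MOMOQQMOMOQQQQMQQM) expands symbol-by-symbol to QQ M QQ M MO MO QQ M QQ M MO MO MO MO QQ MO MO QQ; joining the 18 pieces gives the next term.

QQMQQMMOMOQQMQQMMOMOMOMOQQMOMOQQ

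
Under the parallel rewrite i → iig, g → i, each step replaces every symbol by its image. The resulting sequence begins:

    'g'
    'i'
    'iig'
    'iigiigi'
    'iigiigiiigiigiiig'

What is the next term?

Rewriting the 17 symbols of iigiigiiigiigiiig one by one yields iig iig i iig iig i iig iig iig i iig iig i iig iig iig i; concatenated:

iigiigiiigiigiiigiigiigiiigiigiiigiigiigi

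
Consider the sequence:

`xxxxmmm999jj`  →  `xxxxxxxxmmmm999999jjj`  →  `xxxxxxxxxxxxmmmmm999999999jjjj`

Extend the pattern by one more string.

xxxxxxxxxxxxxxxxmmmmmm999999999999jjjjj

Each string has the form x^{4n} m^{n+2} 9^{3n} j^{n+1} (n = 1, 2, …).
Setting n = 4 gives 16, 6, 12, 5 characters in each block.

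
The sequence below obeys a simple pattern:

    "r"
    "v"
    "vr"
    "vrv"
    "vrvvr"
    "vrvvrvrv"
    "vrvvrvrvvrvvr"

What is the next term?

vrvvrvrvvrvvrvrvvrvrv

Each term (from the third on) is the previous term followed by the one before it: term 3 = v·r = vr.
Continuing: vrvvrvrvvrvvr · vrvvrvrv gives term 8.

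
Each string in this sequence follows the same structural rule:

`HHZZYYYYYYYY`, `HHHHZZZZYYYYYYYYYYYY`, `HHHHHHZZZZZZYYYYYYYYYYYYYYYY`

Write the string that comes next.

HHHHHHHHZZZZZZZZYYYYYYYYYYYYYYYYYYYY

Each string has the form H^{2n-2} Z^{2n-2} Y^{4n}, where the shown terms are n = 2, 3, 4.
Setting n = 5 gives 8, 8, 20 characters in each block.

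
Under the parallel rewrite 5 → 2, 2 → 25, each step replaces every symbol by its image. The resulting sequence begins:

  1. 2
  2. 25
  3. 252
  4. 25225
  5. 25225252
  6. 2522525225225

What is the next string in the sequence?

Rewriting the 13 symbols of 2522525225225 one by one yields 25 2 25 25 2 25 2 25 25 2 25 25 2; concatenated:

252252522522525225252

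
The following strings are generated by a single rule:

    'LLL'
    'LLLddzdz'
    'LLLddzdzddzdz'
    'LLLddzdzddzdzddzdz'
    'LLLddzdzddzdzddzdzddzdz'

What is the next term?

Every step adds ddzdz to the end: s(k+1) = s(k)·ddzdz.
So the next term is LLLddzdzddzdzddzdzddzdz·ddzdz.

LLLddzdzddzdzddzdzddzdzddzdz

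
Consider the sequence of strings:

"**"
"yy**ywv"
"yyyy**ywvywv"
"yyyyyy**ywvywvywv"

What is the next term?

s(k+1) = yy·s(k)·ywv, so each term gains yy as a prefix and ywv as a suffix.
Applying this once more to yyyyyy**ywvywvywv:

yyyyyyyy**ywvywvywvywv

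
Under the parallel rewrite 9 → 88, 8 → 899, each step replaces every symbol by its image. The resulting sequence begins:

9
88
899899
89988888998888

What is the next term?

Rewriting the 14 symbols of 89988888998888 one by one yields 899 88 88 899 899 899 899 899 88 88 899 899 899 899; concatenated:

89988888998998998998998888899899899899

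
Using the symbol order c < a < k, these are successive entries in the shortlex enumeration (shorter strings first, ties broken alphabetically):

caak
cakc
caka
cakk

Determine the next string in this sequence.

ckcc

The successor of cakk increments the rightmost position that isn't already k and resets every position after it to c.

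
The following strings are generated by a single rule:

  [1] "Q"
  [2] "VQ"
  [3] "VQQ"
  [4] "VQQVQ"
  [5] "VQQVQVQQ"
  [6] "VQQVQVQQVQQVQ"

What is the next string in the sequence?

This is a Fibonacci-style word recurrence s(k) = s(k−1)·s(k−2): e.g. VQ·Q = VQQ.
So term 7 is VQQVQVQQVQQVQ·VQQVQVQQ.

VQQVQVQQVQQVQVQQVQVQQ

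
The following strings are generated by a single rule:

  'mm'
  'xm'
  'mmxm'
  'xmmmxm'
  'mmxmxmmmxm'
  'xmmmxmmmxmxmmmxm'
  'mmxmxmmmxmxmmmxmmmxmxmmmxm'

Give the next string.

This is a Fibonacci-style word recurrence s(k) = s(k−2)·s(k−1): e.g. mm·xm = mmxm.
Continuing: xmmmxmmmxmxmmmxm · mmxmxmmmxmxmmmxmmmxmxmmmxm gives term 8.

xmmmxmmmxmxmmmxmmmxmxmmmxmxmmmxmmmxmxmmmxm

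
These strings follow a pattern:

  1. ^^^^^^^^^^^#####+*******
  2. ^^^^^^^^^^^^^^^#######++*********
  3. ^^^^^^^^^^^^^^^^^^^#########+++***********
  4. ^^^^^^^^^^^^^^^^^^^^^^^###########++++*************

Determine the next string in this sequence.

The n-th term is 4n-1 ^'s then 2n-1 #'s then n-2 +'s then 2n+1 *'s, where the shown terms are n = 3, 4, 5, 6.
Setting n = 7 gives 27, 13, 5, 15 characters in each block.

^^^^^^^^^^^^^^^^^^^^^^^^^^^#############+++++***************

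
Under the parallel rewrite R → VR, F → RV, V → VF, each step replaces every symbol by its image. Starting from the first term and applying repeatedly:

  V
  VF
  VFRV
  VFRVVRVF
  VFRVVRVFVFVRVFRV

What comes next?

VFRVVRVFVFVRVFRVVFRVVFVRVFRVVRVF

φ(VFRVVRVFVFVRVFRV) expands symbol-by-symbol to VF RV VR VF VF VR VF RV VF RV VF VR VF RV VR VF; joining the 16 pieces gives the next term.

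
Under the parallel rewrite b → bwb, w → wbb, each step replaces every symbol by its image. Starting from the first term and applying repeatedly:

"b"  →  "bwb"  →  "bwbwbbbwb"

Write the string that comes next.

bwbwbbbwbwbbbwbbwbbwbwbbbwb

Rewriting each symbol of bwbwbbbwb: b→bwb, w→wbb, b→bwb, w→wbb, b→bwb, b→bwb, b→bwb, w→wbb, b→bwb, which concatenates to bwb wbb bwb wbb bwb bwb bwb wbb bwb.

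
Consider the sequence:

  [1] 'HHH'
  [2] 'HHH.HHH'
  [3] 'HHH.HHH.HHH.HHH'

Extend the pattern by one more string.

HHH.HHH.HHH.HHH.HHH.HHH.HHH.HHH

Every step duplicates the string with '.' between the halves.
So the next term is two copies of HHH.HHH.HHH.HHH with '.' between the halves.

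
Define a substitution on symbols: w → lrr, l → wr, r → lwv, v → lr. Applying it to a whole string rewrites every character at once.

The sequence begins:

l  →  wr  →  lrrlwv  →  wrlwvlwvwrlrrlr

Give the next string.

lrrlwvwrlrrlrwrlrrlrlrrlwvwrlwvlwvwrlwv

Replace each of the 15 characters of wrlwvlwvwrlrrlr in place — lrr lwv wr lrr lr wr lrr lr lrr lwv wr lwv lwv wr lwv — and concatenate.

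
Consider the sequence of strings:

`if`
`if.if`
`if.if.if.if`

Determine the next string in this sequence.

if.if.if.if.if.if.if.if

s(k+1) = s(k)·.·s(k) — each term doubles the last with '.' between the halves.
One more doubling of if.if.if.if gives the answer.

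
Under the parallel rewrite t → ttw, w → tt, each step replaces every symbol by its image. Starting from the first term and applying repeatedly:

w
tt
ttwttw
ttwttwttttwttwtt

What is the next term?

Applying the rule to each of the 16 symbols of ttwttwttttwttwtt gives the pieces ttw ttw tt ttw ttw tt ttw ttw ttw ttw tt ttw ttw tt ttw ttw, which concatenate to the answer.

ttwttwttttwttwttttwttwttwttwttttwttwttttwttw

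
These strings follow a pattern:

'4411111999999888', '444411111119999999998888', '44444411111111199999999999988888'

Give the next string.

4444444411111111111999999999999999888888

Term n consists of 2n 4's, followed by 2n+3 1's, followed by 3n+3 9's, followed by n+2 8's (n = 1, 2, …).
Setting n = 4 gives 8, 11, 15, 6 characters in each block.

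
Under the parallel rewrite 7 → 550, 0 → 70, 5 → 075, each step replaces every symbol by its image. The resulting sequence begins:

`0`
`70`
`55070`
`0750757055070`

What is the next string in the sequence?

φ(0750757055070) expands symbol-by-symbol to 70 550 075 70 550 075 550 70 075 075 70 550 70; joining the 13 pieces gives the next term.

7055007570550075550700750757055070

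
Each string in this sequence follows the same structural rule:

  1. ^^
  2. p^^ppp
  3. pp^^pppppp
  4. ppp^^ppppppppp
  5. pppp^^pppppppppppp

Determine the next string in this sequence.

ppppp^^ppppppppppppppp

Each term wraps the previous one in p on the left and ppp on the right.
One more step from pppp^^pppppppppppp gives the answer.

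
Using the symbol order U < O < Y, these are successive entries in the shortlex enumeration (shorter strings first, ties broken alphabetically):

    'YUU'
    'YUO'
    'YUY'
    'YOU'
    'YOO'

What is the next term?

YOY

The successor of YOO increments the rightmost position that isn't already Y and resets every position after it to U.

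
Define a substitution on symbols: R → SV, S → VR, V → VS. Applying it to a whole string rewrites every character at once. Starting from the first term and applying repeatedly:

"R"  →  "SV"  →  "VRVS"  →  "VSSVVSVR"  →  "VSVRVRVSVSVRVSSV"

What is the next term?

φ(VSVRVRVSVSVRVSSV) expands symbol-by-symbol to VS VR VS SV VS SV VS VR VS VR VS SV VS VR VR VS; joining the 16 pieces gives the next term.

VSVRVSSVVSSVVSVRVSVRVSSVVSVRVRVS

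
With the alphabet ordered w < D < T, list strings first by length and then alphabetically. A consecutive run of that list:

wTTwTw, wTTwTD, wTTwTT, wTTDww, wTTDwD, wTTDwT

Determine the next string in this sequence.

wTTDDw

Treat wTTDwT as a base-3 numeral over the given alphabet and add one, carrying through any trailing T's.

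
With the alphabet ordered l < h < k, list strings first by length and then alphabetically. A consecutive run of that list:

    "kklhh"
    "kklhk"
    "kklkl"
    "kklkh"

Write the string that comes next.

Find the rightmost character of kklkh below k, bump it to the next letter, and reset everything to its right to l.

kklkk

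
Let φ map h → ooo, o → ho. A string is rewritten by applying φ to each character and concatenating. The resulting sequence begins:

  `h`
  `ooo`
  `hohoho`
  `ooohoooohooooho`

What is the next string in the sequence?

Rewriting the 15 symbols of ooohoooohooooho one by one yields ho ho ho ooo ho ho ho ho ooo ho ho ho ho ooo ho; concatenated:

hohohoooohohohohoooohohohohooooho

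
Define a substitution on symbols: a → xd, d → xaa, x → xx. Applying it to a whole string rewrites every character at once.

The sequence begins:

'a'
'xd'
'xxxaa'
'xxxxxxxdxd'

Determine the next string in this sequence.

Rewriting each symbol of xxxxxxxdxd: x→xx, x→xx, x→xx, x→xx, x→xx, x→xx, x→xx, d→xaa, x→xx, d→xaa, which concatenates to xx xx xx xx xx xx xx xaa xx xaa.

xxxxxxxxxxxxxxxaaxxxaa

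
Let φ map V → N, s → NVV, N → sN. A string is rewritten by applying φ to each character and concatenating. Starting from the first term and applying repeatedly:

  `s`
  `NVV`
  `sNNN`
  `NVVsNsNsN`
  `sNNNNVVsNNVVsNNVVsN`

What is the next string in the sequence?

φ(sNNNNVVsNNVVsNNVVsN) expands symbol-by-symbol to NVV sN sN sN sN N N NVV sN sN N N NVV sN sN N N NVV sN; joining the 19 pieces gives the next term.

NVVsNsNsNsNNNNVVsNsNNNNVVsNsNNNNVVsN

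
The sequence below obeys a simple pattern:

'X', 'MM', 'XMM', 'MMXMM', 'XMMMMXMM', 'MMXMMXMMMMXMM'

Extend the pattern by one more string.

XMMMMXMMMMXMMXMMMMXMM

Each term (from the third on) is the two preceding terms concatenated in order: term 3 = X·MM = XMM.
So term 7 is XMMMMXMM·MMXMMXMMMMXMM.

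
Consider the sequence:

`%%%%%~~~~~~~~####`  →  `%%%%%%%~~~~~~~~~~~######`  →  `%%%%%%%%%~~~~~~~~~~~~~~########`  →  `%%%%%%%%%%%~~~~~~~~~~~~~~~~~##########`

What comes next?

%%%%%%%%%%%%%~~~~~~~~~~~~~~~~~~~~############

Term n consists of 2n+1 %'s, followed by 3n+2 ~'s, followed by 2n #'s, where the shown terms are n = 2, 3, 4, 5.
For the next term, n = 6, so the run lengths are 13, 20, 12.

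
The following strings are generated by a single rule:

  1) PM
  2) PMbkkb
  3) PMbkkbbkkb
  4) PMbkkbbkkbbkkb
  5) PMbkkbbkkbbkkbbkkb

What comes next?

The strings grow by a fixed suffix bkkb each time.
Applying this once more to PMbkkbbkkbbkkbbkkb:

PMbkkbbkkbbkkbbkkbbkkb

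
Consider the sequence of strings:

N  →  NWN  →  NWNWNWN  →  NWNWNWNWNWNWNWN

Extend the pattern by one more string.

Every step duplicates the string with 'W' between the halves.
So the next term is two copies of NWNWNWNWNWNWNWN with 'W' between the halves.

NWNWNWNWNWNWNWNWNWNWNWNWNWNWNWN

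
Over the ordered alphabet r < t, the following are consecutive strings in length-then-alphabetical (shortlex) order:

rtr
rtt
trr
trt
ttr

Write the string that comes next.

Treat ttr as a base-2 numeral over the given alphabet and add one, carrying through any trailing t's.

ttt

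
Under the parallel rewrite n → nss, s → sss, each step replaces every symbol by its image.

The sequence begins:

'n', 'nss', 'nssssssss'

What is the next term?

Expanding nssssssss: n→nss, s→sss, s→sss, s→sss, s→sss, s→sss, s→sss, s→sss, s→sss. Concatenated: nss sss sss sss sss sss sss sss sss.

nssssssssssssssssssssssssss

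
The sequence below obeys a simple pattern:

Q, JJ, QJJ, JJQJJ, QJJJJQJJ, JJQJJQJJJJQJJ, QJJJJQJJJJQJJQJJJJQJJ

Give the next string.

From term 3 onward, concatenate the second-to-last term with the last: Q·JJ = QJJ, JJ·QJJ = JJQJJ, …
Continuing: JJQJJQJJJJQJJ · QJJJJQJJJJQJJQJJJJQJJ gives term 8.

JJQJJQJJJJQJJQJJJJQJJJJQJJQJJJJQJJ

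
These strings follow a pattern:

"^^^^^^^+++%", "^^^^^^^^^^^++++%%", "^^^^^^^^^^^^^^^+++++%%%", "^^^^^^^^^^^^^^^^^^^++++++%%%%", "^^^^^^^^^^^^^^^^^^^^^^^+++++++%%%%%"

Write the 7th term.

^^^^^^^^^^^^^^^^^^^^^^^^^^^^^^^+++++++++%%%%%%%

The n-th term is 4n-1 ^'s then n+1 +'s then n-1 %'s, where the shown terms are n = 2, 3, 4, 5, 6.
For term 7, n = 8, so the run lengths are 31, 9, 7.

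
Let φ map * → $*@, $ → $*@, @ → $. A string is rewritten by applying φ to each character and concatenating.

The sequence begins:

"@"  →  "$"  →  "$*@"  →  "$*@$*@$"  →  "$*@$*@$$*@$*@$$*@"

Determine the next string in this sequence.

Rewriting the 17 symbols of $*@$*@$$*@$*@$$*@ one by one yields $*@ $*@ $ $*@ $*@ $ $*@ $*@ $*@ $ $*@ $*@ $ $*@ $*@ $*@ $; concatenated:

$*@$*@$$*@$*@$$*@$*@$*@$$*@$*@$$*@$*@$*@$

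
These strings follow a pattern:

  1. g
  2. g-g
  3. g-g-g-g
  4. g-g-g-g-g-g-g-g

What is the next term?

g-g-g-g-g-g-g-g-g-g-g-g-g-g-g-g

Every step duplicates the string with '-' between the halves.
One more doubling of g-g-g-g-g-g-g-g gives the answer.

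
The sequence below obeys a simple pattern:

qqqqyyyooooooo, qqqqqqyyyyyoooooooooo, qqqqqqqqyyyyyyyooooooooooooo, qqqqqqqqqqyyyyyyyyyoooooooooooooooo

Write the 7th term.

Term n consists of 2n q's, followed by 2n-1 y's, followed by 3n+1 o's, where the shown terms are n = 2, 3, 4, 5.
Setting n = 8 gives 16, 15, 25 characters in each block.

qqqqqqqqqqqqqqqqyyyyyyyyyyyyyyyooooooooooooooooooooooooo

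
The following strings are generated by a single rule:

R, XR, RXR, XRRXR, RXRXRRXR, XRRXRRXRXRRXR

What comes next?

RXRXRRXRXRRXRRXRXRRXR

From term 3 onward, concatenate the second-to-last term with the last: R·XR = RXR, XR·RXR = XRRXR, …
The next term joins RXRXRRXR and XRRXRRXRXRRXR.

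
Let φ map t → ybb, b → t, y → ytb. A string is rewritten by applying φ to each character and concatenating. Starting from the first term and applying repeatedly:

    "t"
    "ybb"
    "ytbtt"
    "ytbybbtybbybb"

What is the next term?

Replace each of the 13 characters of ytbybbtybbybb in place — ytb ybb t ytb t t ybb ytb t t ytb t t — and concatenate.

ytbybbtytbttybbytbttytbtt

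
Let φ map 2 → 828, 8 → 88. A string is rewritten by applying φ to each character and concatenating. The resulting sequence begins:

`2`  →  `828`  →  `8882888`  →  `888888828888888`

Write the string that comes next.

8888888888888882888888888888888

Replace each of the 15 characters of 888888828888888 in place — 88 88 88 88 88 88 88 828 88 88 88 88 88 88 88 — and concatenate.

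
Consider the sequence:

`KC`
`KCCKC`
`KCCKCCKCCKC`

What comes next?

KCCKCCKCCKCCKCCKCCKCCKC

Every step duplicates the string with 'C' between the halves.
One more doubling of KCCKCCKCCKC gives the answer.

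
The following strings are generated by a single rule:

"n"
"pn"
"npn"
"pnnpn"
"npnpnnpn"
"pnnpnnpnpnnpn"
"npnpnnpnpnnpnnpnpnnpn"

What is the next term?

This is a Fibonacci-style word recurrence s(k) = s(k−2)·s(k−1): e.g. n·pn = npn.
Continuing: pnnpnnpnpnnpn · npnpnnpnpnnpnnpnpnnpn gives term 8.

pnnpnnpnpnnpnnpnpnnpnpnnpnnpnpnnpn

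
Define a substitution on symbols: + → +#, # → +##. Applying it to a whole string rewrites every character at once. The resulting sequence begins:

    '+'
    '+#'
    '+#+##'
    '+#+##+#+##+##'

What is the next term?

Replace each of the 13 characters of +#+##+#+##+## in place — +# +## +# +## +## +# +## +# +## +## +# +## +## — and concatenate.

+#+##+#+##+##+#+##+#+##+##+#+##+##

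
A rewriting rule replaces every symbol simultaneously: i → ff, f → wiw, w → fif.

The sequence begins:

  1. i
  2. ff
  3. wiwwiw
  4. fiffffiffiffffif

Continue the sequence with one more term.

Rewriting the 16 symbols of fiffffiffiffffif one by one yields wiw ff wiw wiw wiw wiw ff wiw wiw ff wiw wiw wiw wiw ff wiw; concatenated:

wiwffwiwwiwwiwwiwffwiwwiwffwiwwiwwiwwiwffwiw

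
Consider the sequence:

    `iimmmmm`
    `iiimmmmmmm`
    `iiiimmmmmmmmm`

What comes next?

Each string has the form i^{n} m^{2n+1}, where the shown terms are n = 2, 3, 4.
Setting n = 5 gives 5, 11 characters in each block.

iiiiimmmmmmmmmmm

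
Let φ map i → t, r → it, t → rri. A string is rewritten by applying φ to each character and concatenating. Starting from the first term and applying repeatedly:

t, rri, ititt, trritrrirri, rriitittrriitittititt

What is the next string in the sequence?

Applying the rule to each of the 21 symbols of rriitittrriitittititt gives the pieces it it t t rri t rri rri it it t t rri t rri rri t rri t rri rri, which concatenate to the answer.

ititttrritrrirriititttrritrrirritrritrrirri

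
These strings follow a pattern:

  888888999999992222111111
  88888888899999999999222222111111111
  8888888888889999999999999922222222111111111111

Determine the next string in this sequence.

888888888888888999999999999999992222222222111111111111111

Reading off run lengths: 8 runs 6, 9, 12; 9 runs 8, 11, 14; 2 runs 4, 6, 8; 1 runs 6, 9, 12 — each is linear in n, where the shown terms are n = 2, 3, 4.
At n = 5 the blocks have lengths 15, 17, 10, 15.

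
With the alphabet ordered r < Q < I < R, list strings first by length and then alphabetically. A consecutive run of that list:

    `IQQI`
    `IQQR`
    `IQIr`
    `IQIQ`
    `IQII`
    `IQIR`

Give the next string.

IQRr

Find the rightmost character of IQIR below R, bump it to the next letter, and reset everything to its right to r.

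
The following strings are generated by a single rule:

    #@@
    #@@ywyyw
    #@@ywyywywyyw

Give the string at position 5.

Each term is the previous one with ywyyw appended.
From #@@ywyywywyyw, 2 further steps: #@@ywyywywyyw → #@@ywyywywyywywyyw → (answer).

#@@ywyywywyywywyywywyyw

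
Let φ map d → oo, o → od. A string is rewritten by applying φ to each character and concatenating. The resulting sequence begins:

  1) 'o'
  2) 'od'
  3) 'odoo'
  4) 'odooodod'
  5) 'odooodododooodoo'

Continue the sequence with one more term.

Rewriting the 16 symbols of odooodododooodoo one by one yields od oo od od od oo od oo od oo od od od oo od od; concatenated:

odooodododooodooodooodododooodod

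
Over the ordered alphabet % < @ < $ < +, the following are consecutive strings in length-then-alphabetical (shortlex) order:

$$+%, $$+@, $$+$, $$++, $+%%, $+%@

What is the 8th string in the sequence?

$+%+

Stepping forward 2 times from $+%@: $+%@ → $+%$, then the target.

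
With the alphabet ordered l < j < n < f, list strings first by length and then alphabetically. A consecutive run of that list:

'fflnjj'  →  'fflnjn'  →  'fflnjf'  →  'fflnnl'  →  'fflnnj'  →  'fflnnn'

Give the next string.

fflnnf

Treat fflnnn as a base-4 numeral over the given alphabet and add one, carrying through any trailing f's.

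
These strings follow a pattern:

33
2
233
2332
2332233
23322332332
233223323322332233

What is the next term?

23322332332233223323322332332

This is a Fibonacci-style word recurrence s(k) = s(k−1)·s(k−2): e.g. 2·33 = 233.
The next term joins 233223323322332233 and 23322332332.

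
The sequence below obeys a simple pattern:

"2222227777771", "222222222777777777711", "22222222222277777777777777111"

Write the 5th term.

Each string has the form 2^{3n+3} 7^{4n+2} 1^{n} (n = 1, 2, …).
For term 5, n = 5, so the run lengths are 18, 22, 5.

222222222222222222777777777777777777777711111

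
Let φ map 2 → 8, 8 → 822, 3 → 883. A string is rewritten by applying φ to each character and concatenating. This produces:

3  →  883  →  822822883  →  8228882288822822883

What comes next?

82288822822822888228228228882288822822883

φ(8228882288822822883) expands symbol-by-symbol to 822 8 8 822 822 822 8 8 822 822 822 8 8 822 8 8 822 822 883; joining the 19 pieces gives the next term.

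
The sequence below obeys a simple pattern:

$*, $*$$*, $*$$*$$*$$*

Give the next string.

Every step duplicates the string with '$' between the halves.
Doubling $*$$*$$*$$* with '$' between the halves:

$*$$*$$*$$*$$*$$*$$*$$*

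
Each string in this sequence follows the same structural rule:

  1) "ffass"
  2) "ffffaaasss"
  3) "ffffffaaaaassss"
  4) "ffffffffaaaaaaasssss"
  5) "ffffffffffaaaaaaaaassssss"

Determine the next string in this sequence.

ffffffffffffaaaaaaaaaaasssssss

Reading off run lengths: f runs 2, 4, 6, 8, 10; a runs 1, 3, 5, 7, 9; s runs 2, 3, 4, 5, 6 — each is linear in n (n = 1, 2, …).
For the next term, n = 6, so the run lengths are 12, 11, 7.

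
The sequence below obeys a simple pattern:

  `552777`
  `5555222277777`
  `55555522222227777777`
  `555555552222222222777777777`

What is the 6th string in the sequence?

Each string has the form 5^{2n} 2^{3n-2} 7^{2n+1} (n = 1, 2, …).
At n = 6 the blocks have lengths 12, 16, 13.

55555555555522222222222222227777777777777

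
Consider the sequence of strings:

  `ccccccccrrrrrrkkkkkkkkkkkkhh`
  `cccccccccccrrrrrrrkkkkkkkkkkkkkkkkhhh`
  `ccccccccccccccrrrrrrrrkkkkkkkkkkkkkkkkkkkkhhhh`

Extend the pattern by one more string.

cccccccccccccccccrrrrrrrrrkkkkkkkkkkkkkkkkkkkkkkkkhhhhh

Each string has the form c^{3n-1} r^{n+3} k^{4n} h^{n-1}, where the shown terms are n = 3, 4, 5.
Setting n = 6 gives 17, 9, 24, 5 characters in each block.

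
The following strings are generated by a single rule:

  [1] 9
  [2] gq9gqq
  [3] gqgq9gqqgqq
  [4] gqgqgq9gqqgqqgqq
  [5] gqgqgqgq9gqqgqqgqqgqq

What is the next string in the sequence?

s(k+1) = gq·s(k)·gqq, so each term gains gq as a prefix and gqq as a suffix.
One more step from gqgqgqgq9gqqgqqgqqgqq gives the answer.

gqgqgqgqgq9gqqgqqgqqgqqgqq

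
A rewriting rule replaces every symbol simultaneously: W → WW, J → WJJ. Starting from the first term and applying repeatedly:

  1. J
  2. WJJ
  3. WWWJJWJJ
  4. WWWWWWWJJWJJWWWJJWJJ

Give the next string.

Replace each of the 20 characters of WWWWWWWJJWJJWWWJJWJJ in place — WW WW WW WW WW WW WW WJJ WJJ WW WJJ WJJ WW WW WW WJJ WJJ WW WJJ WJJ — and concatenate.

WWWWWWWWWWWWWWWJJWJJWWWJJWJJWWWWWWWJJWJJWWWJJWJJ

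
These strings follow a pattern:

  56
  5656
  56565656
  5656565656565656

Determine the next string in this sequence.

56565656565656565656565656565656

Each string is two copies of the previous one concatenated.
So the next term is two copies of 5656565656565656.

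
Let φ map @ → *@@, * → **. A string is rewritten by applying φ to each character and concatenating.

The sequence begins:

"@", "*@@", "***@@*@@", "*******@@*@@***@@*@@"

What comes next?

***************@@*@@***@@*@@*******@@*@@***@@*@@

Applying the rule to each of the 20 symbols of *******@@*@@***@@*@@ gives the pieces ** ** ** ** ** ** ** *@@ *@@ ** *@@ *@@ ** ** ** *@@ *@@ ** *@@ *@@, which concatenate to the answer.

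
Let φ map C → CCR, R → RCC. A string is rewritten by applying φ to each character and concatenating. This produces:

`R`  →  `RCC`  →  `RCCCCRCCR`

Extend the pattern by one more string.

Apply φ to RCCCCRCCR symbol by symbol: R→RCC, C→CCR, C→CCR, C→CCR, C→CCR, R→RCC, C→CCR, C→CCR, R→RCC; joined: RCC CCR CCR CCR CCR RCC CCR CCR RCC.

RCCCCRCCRCCRCCRRCCCCRCCRRCC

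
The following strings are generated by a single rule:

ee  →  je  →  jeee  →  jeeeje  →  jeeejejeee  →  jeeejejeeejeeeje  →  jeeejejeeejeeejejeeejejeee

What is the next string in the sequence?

Each term (from the third on) is the previous term followed by the one before it: term 3 = je·ee = jeee.
So term 8 is jeeejejeeejeeejejeeejejeee·jeeejejeeejeeeje.

jeeejejeeejeeejejeeejejeeejeeejejeeejeeeje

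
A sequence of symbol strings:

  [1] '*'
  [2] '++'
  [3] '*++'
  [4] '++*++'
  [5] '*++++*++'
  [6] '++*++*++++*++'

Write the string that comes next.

From term 3 onward, concatenate the second-to-last term with the last: *·++ = *++, ++·*++ = ++*++, …
So term 7 is *++++*++·++*++*++++*++.

*++++*++++*++*++++*++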